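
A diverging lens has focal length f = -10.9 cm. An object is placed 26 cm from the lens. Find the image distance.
1/di = 1/f − 1/do → di = -7.68 cm (virtual image)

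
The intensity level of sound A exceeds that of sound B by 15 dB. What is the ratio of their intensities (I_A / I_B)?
I_A/I_B = 10^(Δβ/10) = 31.62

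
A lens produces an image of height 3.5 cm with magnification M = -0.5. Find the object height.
ho = |hi|/|M| = 7 cm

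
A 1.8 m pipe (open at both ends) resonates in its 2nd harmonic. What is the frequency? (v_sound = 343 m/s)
fₙ = nv/(2L) = 190.6 Hz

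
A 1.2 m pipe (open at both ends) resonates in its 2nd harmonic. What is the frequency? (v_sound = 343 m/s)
fₙ = nv/(2L) = 285.8 Hz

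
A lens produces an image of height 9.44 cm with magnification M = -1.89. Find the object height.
ho = |hi|/|M| = 4.995 cm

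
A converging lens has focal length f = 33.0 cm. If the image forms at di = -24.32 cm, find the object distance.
1/do = 1/f − 1/di → do = 14 cm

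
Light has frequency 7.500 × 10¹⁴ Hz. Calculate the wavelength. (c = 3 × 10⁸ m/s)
λ = c/f = 400 nm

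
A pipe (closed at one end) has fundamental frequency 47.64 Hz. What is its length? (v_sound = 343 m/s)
L = v/(4f₁) = 1.8 m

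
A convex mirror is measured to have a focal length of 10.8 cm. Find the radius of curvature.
R = 2|f| = 21.6 cm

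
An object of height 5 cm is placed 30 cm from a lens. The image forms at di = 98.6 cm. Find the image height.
hi = (-di/do) × ho = -16.43 cm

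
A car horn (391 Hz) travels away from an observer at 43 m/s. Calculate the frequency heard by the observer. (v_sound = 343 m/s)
f_obs = f·v/(v + v_s) = 347.4 Hz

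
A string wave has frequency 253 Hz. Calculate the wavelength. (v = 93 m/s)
λ = v/f = 0.3676 m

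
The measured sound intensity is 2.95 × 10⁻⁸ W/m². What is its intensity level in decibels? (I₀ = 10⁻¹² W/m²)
β = 10·log₁₀(I/I₀) = 44.7 dB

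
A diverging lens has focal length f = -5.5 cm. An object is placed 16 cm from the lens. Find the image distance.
1/di = 1/f − 1/do → di = -4.093 cm (virtual image)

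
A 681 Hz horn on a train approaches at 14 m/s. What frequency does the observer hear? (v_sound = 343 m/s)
f_obs = f·v/(v − v_s) = 710 Hz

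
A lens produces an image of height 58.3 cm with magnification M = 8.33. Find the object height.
ho = |hi|/|M| = 6.999 cm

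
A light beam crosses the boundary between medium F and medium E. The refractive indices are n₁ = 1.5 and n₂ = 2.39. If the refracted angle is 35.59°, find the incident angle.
sin θ₁ = (n₂/n₁)·sin θ₂ → θ₁ = 68.02°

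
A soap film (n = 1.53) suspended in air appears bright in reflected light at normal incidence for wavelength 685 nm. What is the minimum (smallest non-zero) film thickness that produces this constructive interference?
2nt = (m − ½)λ with m = 1 → t = (m − ½)λ/(2n) = 111.9 nm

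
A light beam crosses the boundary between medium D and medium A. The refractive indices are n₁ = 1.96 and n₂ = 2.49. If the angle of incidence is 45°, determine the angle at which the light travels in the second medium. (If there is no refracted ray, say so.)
sin θ₂ = (n₁/n₂)·sin θ₁ = 0.5566 → θ₂ = 33.82°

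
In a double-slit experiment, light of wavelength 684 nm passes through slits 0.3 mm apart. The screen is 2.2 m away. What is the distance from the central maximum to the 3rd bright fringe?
y = mλL/d = 15.05 mm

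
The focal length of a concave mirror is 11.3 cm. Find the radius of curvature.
R = 2|f| = 22.6 cm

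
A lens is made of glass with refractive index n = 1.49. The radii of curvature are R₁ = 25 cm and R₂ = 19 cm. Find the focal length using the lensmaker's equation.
1/f = (n − 1)(1/R₁ − 1/R₂) → f = -161.6 cm (diverging lens)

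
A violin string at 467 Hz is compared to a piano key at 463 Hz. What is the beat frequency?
4 Hz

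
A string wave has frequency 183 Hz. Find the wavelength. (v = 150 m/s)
λ = v/f = 0.8197 m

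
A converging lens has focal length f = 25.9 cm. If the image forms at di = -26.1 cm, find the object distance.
1/do = 1/f − 1/di → do = 13 cm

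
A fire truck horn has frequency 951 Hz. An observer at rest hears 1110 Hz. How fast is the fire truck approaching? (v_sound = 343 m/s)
v_s = v·(1 − f/f_obs) = 49.13 m/s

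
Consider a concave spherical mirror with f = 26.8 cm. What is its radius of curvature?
R = 2|f| = 53.6 cm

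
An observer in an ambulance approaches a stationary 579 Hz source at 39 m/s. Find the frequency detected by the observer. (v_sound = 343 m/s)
f_obs = f·(v + v_o)/v = 644.8 Hz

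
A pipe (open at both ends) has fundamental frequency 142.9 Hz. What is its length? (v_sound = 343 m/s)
L = v/(2f₁) = 1.2 m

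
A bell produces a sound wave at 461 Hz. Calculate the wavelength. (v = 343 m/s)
λ = v/f = 0.744 m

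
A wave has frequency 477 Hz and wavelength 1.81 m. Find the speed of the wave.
v = fλ = 863.4 m/s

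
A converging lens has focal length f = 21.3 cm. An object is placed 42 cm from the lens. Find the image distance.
1/di = 1/f − 1/do → di = 43.22 cm (real image)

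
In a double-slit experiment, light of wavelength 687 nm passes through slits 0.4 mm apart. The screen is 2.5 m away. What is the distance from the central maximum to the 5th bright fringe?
y = mλL/d = 21.47 mm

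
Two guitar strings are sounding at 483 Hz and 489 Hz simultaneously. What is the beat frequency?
6 Hz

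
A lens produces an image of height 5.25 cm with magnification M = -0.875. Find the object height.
ho = |hi|/|M| = 6 cm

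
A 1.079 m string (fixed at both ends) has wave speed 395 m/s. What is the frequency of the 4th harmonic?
fₙ = nv/(2L) = 732.2 Hz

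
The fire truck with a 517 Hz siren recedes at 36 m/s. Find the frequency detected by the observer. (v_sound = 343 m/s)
f_obs = f·v/(v + v_s) = 467.9 Hz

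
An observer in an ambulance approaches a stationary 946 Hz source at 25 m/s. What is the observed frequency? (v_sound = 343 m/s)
f_obs = f·(v + v_o)/v = 1015 Hz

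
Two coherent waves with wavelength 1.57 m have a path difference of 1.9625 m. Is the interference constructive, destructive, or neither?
neither (partial) — path difference = 1.25λ, neither a whole number of wavelengths nor an odd multiple of λ/2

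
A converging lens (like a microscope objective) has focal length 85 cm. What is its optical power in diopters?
P = 1/f = 1.176 D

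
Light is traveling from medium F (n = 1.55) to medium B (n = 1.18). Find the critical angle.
θc = arcsin(n₂/n₁) = 49.58°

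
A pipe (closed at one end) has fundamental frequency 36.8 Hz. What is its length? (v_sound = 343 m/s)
L = v/(4f₁) = 2.33 m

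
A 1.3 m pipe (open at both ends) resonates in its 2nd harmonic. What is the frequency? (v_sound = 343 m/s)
fₙ = nv/(2L) = 263.8 Hz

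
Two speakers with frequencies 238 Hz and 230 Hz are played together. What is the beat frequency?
8 Hz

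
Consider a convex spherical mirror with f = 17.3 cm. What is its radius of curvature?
R = 2|f| = 34.6 cm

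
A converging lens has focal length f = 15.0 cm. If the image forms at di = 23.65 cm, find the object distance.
1/do = 1/f − 1/di → do = 41.01 cm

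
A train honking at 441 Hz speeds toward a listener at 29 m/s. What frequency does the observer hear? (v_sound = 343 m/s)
f_obs = f·v/(v − v_s) = 481.7 Hz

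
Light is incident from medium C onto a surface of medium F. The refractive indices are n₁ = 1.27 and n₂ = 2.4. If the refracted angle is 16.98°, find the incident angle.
sin θ₁ = (n₂/n₁)·sin θ₂ → θ₁ = 33.5°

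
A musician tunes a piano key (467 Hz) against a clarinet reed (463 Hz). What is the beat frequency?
4 Hz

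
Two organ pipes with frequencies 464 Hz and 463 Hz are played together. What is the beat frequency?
1 Hz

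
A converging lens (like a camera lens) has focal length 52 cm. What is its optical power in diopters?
P = 1/f = 1.923 D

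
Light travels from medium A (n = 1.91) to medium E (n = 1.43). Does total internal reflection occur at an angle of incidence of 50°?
θc = arcsin(n₂/n₁) = 48.48°; 50° > θc, so yes — total internal reflection.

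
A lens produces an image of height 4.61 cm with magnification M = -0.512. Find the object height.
ho = |hi|/|M| = 9.004 cm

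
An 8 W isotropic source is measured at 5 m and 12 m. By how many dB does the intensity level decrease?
Δβ = 20·log₁₀(r₂/r₁) = 7.604 dB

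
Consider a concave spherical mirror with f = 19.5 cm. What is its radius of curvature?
R = 2|f| = 39 cm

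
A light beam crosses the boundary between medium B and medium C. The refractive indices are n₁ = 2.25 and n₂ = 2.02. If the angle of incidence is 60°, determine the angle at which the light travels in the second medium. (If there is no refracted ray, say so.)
sin θ₂ = (n₁/n₂)·sin θ₁ = 0.9646 → θ₂ = 74.72°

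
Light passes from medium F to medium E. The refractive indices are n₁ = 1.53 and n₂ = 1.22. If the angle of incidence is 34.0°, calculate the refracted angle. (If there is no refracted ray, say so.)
sin θ₂ = (n₁/n₂)·sin θ₁ = 0.7013 → θ₂ = 44.53°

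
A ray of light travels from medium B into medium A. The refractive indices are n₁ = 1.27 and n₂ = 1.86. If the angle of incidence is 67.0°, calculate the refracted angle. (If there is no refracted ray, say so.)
sin θ₂ = (n₁/n₂)·sin θ₁ = 0.6285 → θ₂ = 38.94°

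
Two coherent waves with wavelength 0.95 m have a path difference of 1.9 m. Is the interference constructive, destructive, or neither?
constructive — path difference = 2λ, a whole number of wavelengths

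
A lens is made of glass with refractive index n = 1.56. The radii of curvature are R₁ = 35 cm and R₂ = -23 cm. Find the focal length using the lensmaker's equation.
1/f = (n − 1)(1/R₁ − 1/R₂) → f = 24.78 cm (converging lens)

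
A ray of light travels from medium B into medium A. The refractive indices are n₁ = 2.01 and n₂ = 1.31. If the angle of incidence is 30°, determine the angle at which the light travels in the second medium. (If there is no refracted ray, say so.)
sin θ₂ = (n₁/n₂)·sin θ₁ = 0.7672 → θ₂ = 50.1°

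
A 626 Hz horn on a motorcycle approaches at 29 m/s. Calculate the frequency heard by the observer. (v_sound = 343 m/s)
f_obs = f·v/(v − v_s) = 683.8 Hz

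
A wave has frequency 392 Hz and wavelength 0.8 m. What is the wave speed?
v = fλ = 313.6 m/s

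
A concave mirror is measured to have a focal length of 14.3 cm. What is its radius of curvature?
R = 2|f| = 28.6 cm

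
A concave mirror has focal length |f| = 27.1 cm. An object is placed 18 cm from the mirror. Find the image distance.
f = +27.1 cm (concave); 1/di = 1/f − 1/do → di = -53.6 cm (virtual image, behind mirror)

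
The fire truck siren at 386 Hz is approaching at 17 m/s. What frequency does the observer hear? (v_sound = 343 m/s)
f_obs = f·v/(v − v_s) = 406.1 Hz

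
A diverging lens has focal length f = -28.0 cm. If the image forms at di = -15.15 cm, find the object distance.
1/do = 1/f − 1/di → do = 33.01 cm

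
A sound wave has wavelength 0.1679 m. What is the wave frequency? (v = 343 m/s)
f = v/λ = 2043 Hz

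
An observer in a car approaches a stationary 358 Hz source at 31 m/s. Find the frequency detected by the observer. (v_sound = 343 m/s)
f_obs = f·(v + v_o)/v = 390.4 Hz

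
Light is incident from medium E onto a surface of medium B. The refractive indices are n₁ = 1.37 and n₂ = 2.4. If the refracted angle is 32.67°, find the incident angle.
sin θ₁ = (n₂/n₁)·sin θ₂ → θ₁ = 71.02°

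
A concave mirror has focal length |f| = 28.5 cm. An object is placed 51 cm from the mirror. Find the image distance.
f = +28.5 cm (concave); 1/di = 1/f − 1/do → di = 64.6 cm (real image, in front of mirror)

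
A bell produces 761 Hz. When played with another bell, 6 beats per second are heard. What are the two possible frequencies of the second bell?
f₂ = 761 ± 6 Hz → 767 Hz or 755 Hz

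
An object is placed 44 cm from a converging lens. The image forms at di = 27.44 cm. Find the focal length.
1/f = 1/do + 1/di → f = 16.9 cm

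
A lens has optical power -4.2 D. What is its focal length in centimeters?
f = 1/P = -23.81 cm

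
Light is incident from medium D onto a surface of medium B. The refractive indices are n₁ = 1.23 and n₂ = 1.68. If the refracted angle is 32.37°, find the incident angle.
sin θ₁ = (n₂/n₁)·sin θ₂ → θ₁ = 46.99°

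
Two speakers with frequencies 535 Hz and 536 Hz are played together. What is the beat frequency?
1 Hz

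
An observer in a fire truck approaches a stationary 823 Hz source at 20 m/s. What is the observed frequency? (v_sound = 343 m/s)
f_obs = f·(v + v_o)/v = 871 Hz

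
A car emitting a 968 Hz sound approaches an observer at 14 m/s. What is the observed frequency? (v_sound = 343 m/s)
f_obs = f·v/(v − v_s) = 1009 Hz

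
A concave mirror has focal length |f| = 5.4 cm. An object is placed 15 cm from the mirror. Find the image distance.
f = +5.4 cm (concave); 1/di = 1/f − 1/do → di = 8.438 cm (real image, in front of mirror)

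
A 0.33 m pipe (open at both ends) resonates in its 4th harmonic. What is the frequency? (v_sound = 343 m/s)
fₙ = nv/(2L) = 2079 Hz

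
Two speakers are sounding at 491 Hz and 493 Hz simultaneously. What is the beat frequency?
2 Hz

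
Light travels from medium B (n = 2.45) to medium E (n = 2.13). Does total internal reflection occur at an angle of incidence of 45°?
θc = arcsin(n₂/n₁) = 60.39°; 45° < θc, so no — the ray refracts.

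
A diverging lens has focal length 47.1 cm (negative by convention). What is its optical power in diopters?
P = 1/f = -2.123 D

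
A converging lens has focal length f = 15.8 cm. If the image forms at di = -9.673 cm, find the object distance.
1/do = 1/f − 1/di → do = 6 cm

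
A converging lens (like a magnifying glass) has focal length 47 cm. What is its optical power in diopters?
P = 1/f = 2.128 D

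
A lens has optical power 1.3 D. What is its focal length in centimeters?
f = 1/P = 76.92 cm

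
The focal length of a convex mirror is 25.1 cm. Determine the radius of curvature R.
R = 2|f| = 50.2 cm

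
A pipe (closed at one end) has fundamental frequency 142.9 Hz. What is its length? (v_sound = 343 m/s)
L = v/(4f₁) = 0.6001 m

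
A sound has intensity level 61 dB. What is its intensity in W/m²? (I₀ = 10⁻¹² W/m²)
I = I₀·10^(β/10) = 1.26 × 10⁻⁶ W/m²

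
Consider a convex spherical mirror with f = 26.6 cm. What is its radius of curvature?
R = 2|f| = 53.2 cm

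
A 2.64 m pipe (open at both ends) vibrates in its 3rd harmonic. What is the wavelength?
λₙ = 2L/n = 1.76 m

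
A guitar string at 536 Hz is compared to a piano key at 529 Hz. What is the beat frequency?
7 Hz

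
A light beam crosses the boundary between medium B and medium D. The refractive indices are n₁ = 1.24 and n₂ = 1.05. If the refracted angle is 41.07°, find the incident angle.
sin θ₁ = (n₂/n₁)·sin θ₂ → θ₁ = 33.8°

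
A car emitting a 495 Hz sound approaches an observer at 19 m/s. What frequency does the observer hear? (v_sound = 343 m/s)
f_obs = f·v/(v − v_s) = 524 Hz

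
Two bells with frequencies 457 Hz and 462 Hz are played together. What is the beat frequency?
5 Hz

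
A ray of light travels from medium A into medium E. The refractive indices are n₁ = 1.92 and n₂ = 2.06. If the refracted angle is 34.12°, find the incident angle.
sin θ₁ = (n₂/n₁)·sin θ₂ → θ₁ = 37°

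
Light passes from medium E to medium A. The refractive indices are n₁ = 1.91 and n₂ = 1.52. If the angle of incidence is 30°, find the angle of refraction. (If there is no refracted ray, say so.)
sin θ₂ = (n₁/n₂)·sin θ₁ = 0.6283 → θ₂ = 38.92°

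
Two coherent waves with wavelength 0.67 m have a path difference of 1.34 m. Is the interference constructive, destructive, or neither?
constructive — path difference = 2λ, a whole number of wavelengths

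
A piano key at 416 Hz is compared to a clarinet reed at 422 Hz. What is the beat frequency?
6 Hz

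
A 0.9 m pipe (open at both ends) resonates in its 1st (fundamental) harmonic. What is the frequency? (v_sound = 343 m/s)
fₙ = nv/(2L) = 190.6 Hz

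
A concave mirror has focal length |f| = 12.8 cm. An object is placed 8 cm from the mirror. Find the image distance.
f = +12.8 cm (concave); 1/di = 1/f − 1/do → di = -21.33 cm (virtual image, behind mirror)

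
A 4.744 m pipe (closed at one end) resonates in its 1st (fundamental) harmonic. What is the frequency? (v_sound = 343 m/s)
fₙ = nv/(4L) = 18.08 Hz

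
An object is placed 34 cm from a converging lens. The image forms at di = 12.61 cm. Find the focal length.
1/f = 1/do + 1/di → f = 9.198 cm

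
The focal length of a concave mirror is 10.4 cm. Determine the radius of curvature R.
R = 2|f| = 20.8 cm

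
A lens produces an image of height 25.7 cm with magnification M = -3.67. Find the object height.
ho = |hi|/|M| = 7.003 cm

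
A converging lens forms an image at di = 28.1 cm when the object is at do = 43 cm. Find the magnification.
M = −di/do = -0.6535 (inverted image)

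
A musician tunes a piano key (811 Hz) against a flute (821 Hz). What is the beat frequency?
10 Hz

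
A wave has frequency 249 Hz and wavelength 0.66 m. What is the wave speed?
v = fλ = 164.3 m/s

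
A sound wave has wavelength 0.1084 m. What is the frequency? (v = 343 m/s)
f = v/λ = 3164 Hz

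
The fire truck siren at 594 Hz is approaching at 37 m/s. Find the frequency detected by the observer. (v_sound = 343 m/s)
f_obs = f·v/(v − v_s) = 665.8 Hz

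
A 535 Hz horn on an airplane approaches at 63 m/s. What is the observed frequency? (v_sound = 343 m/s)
f_obs = f·v/(v − v_s) = 655.4 Hz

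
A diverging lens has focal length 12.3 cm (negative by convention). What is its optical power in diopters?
P = 1/f = -8.13 D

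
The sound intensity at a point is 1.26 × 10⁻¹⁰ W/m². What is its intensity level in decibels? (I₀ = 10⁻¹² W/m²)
β = 10·log₁₀(I/I₀) = 21 dB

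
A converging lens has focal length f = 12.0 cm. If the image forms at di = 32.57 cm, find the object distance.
1/do = 1/f − 1/di → do = 19 cm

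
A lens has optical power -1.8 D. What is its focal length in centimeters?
f = 1/P = -55.56 cm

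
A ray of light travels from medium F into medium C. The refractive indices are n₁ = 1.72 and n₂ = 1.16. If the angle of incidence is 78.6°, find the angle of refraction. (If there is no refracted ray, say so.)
sin θ₂ = (n₁/n₂)·sin θ₁ = 1.454 > 1, so there is no refracted ray — the light undergoes total internal reflection.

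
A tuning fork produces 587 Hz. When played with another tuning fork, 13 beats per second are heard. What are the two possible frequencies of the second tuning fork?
f₂ = 587 ± 13 Hz → 600 Hz or 574 Hz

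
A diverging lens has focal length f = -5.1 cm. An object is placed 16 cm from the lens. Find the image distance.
1/di = 1/f − 1/do → di = -3.867 cm (virtual image)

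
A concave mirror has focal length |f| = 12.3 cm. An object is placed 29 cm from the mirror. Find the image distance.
f = +12.3 cm (concave); 1/di = 1/f − 1/do → di = 21.36 cm (real image, in front of mirror)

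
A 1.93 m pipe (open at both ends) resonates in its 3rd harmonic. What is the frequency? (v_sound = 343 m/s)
fₙ = nv/(2L) = 266.6 Hz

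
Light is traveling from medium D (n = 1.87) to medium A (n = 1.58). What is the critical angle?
θc = arcsin(n₂/n₁) = 57.66°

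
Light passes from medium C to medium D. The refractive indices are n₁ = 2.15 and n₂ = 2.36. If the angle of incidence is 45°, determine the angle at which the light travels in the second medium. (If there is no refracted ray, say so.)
sin θ₂ = (n₁/n₂)·sin θ₁ = 0.6442 → θ₂ = 40.1°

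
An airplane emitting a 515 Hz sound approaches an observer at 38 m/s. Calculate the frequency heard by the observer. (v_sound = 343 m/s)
f_obs = f·v/(v − v_s) = 579.2 Hz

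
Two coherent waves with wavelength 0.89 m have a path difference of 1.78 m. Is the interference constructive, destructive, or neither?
constructive — path difference = 2λ, a whole number of wavelengths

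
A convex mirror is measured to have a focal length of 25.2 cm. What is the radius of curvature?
R = 2|f| = 50.4 cm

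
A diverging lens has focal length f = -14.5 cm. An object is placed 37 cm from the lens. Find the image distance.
1/di = 1/f − 1/do → di = -10.42 cm (virtual image)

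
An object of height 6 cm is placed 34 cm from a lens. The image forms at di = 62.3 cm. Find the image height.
hi = (-di/do) × ho = -10.99 cm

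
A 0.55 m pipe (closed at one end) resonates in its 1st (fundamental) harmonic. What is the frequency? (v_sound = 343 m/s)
fₙ = nv/(4L) = 155.9 Hz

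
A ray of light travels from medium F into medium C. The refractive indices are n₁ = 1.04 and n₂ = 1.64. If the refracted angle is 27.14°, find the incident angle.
sin θ₁ = (n₂/n₁)·sin θ₂ → θ₁ = 46°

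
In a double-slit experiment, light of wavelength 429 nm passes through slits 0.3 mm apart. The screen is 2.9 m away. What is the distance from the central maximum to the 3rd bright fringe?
y = mλL/d = 12.44 mm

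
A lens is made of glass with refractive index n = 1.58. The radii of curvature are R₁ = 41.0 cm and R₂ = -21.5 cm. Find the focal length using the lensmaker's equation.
1/f = (n − 1)(1/R₁ − 1/R₂) → f = 24.32 cm (converging lens)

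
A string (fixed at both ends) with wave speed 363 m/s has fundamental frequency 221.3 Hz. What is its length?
L = v/(2f₁) = 0.8202 m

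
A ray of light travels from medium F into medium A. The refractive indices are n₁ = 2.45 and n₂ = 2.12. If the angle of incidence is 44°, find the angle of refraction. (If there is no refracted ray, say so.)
sin θ₂ = (n₁/n₂)·sin θ₁ = 0.8028 → θ₂ = 53.4°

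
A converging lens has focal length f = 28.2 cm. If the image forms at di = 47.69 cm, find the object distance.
1/do = 1/f − 1/di → do = 69 cm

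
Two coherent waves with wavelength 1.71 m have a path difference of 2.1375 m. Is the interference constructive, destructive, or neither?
neither (partial) — path difference = 1.25λ, neither a whole number of wavelengths nor an odd multiple of λ/2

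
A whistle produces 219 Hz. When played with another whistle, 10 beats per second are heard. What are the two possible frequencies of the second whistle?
f₂ = 219 ± 10 Hz → 229 Hz or 209 Hz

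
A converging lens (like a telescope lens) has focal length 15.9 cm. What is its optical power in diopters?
P = 1/f = 6.289 D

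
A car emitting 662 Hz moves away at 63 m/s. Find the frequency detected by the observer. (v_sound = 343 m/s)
f_obs = f·v/(v + v_s) = 559.3 Hz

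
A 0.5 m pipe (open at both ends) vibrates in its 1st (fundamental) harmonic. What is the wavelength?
λₙ = 2L/n = 1 m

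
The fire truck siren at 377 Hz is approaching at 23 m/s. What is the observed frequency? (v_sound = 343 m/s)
f_obs = f·v/(v − v_s) = 404.1 Hz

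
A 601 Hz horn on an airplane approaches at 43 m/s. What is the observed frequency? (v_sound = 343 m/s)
f_obs = f·v/(v − v_s) = 687.1 Hz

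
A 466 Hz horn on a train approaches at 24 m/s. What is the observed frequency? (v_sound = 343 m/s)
f_obs = f·v/(v − v_s) = 501.1 Hz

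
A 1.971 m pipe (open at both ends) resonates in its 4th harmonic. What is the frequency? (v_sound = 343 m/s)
fₙ = nv/(2L) = 348 Hz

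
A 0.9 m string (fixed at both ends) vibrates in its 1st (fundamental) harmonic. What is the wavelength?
λₙ = 2L/n = 1.8 m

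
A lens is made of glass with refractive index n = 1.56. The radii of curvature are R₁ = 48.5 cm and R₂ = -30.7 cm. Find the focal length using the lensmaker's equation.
1/f = (n − 1)(1/R₁ − 1/R₂) → f = 33.57 cm (converging lens)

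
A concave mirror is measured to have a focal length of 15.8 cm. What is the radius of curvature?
R = 2|f| = 31.6 cm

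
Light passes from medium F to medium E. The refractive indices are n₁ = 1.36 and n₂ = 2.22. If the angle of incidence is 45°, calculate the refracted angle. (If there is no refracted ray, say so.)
sin θ₂ = (n₁/n₂)·sin θ₁ = 0.4332 → θ₂ = 25.67°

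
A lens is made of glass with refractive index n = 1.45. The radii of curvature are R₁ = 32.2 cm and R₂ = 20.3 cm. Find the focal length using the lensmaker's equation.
1/f = (n − 1)(1/R₁ − 1/R₂) → f = -122.1 cm (diverging lens)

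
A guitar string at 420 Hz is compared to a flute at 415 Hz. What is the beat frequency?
5 Hz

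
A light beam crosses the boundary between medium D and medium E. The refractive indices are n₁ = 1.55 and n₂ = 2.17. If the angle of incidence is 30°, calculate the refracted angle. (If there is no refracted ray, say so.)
sin θ₂ = (n₁/n₂)·sin θ₁ = 0.3571 → θ₂ = 20.92°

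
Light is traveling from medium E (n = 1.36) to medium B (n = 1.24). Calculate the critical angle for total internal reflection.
θc = arcsin(n₂/n₁) = 65.75°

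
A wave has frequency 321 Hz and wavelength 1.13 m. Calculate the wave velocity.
v = fλ = 362.7 m/s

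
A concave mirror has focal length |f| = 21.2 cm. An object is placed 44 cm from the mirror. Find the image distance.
f = +21.2 cm (concave); 1/di = 1/f − 1/do → di = 40.91 cm (real image, in front of mirror)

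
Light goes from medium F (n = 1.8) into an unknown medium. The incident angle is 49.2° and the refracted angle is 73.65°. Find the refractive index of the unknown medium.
n₂ = n₁·sin θ₁ / sin θ₂ = 1.42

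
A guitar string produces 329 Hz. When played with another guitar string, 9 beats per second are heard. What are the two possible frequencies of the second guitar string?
f₂ = 329 ± 9 Hz → 338 Hz or 320 Hz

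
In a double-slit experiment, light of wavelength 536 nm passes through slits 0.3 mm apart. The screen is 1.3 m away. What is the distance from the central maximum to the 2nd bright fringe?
y = mλL/d = 4.645 mm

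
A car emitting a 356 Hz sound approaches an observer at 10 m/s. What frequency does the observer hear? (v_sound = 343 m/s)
f_obs = f·v/(v − v_s) = 366.7 Hz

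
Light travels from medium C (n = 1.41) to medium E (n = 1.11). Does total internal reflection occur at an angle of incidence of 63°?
θc = arcsin(n₂/n₁) = 51.93°; 63° > θc, so yes — total internal reflection.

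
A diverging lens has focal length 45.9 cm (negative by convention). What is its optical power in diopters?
P = 1/f = -2.179 D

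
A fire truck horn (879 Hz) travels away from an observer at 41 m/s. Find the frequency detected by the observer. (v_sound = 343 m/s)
f_obs = f·v/(v + v_s) = 785.1 Hz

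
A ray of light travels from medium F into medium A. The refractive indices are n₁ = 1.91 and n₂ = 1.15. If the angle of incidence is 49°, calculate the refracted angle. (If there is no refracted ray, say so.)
sin θ₂ = (n₁/n₂)·sin θ₁ = 1.253 > 1, so there is no refracted ray — the light undergoes total internal reflection.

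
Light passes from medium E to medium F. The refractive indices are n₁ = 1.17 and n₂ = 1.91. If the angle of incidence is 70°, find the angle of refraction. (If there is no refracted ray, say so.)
sin θ₂ = (n₁/n₂)·sin θ₁ = 0.5756 → θ₂ = 35.14°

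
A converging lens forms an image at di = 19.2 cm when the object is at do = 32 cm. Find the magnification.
M = −di/do = -0.6 (inverted image)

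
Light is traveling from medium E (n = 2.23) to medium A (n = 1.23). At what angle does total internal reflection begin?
θc = arcsin(n₂/n₁) = 33.47°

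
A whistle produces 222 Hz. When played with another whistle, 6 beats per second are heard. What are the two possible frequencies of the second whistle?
f₂ = 222 ± 6 Hz → 228 Hz or 216 Hz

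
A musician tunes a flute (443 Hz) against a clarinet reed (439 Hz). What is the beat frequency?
4 Hz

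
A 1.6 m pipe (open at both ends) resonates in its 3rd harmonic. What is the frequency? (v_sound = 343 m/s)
fₙ = nv/(2L) = 321.6 Hz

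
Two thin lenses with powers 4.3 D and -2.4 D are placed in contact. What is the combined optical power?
P_total = P₁ + P₂ = 1.9 D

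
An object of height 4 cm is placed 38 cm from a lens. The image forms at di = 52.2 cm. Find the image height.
hi = (-di/do) × ho = -5.495 cm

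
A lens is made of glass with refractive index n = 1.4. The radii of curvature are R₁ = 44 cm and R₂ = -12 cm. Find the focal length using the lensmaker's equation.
1/f = (n − 1)(1/R₁ − 1/R₂) → f = 23.57 cm (converging lens)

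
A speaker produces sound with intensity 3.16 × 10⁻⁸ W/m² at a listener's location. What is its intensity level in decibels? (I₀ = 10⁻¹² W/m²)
β = 10·log₁₀(I/I₀) = 45 dB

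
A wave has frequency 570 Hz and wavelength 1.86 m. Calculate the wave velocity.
v = fλ = 1060 m/s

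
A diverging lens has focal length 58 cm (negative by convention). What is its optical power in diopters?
P = 1/f = -1.724 D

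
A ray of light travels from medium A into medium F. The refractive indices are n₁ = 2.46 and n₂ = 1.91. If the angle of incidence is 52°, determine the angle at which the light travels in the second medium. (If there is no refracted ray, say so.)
sin θ₂ = (n₁/n₂)·sin θ₁ = 1.015 > 1, so there is no refracted ray — the light undergoes total internal reflection.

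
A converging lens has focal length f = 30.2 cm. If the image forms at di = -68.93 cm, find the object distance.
1/do = 1/f − 1/di → do = 21 cm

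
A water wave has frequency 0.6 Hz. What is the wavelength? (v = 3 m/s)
λ = v/f = 5 m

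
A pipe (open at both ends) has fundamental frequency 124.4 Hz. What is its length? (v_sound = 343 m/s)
L = v/(2f₁) = 1.379 m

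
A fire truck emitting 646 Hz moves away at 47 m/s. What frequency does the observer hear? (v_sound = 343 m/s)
f_obs = f·v/(v + v_s) = 568.1 Hz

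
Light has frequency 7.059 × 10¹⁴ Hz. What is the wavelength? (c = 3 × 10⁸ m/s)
λ = c/f = 425 nm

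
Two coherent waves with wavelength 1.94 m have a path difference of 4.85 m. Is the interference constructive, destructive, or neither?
destructive — path difference = 2.5λ, an odd multiple of λ/2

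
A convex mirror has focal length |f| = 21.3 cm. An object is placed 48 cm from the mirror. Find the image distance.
f = −21.3 cm (convex); 1/di = 1/f − 1/do → di = -14.75 cm (virtual image, behind mirror)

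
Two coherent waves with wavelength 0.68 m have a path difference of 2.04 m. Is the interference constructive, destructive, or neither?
constructive — path difference = 3λ, a whole number of wavelengths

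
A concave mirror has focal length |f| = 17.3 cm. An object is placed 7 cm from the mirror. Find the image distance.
f = +17.3 cm (concave); 1/di = 1/f − 1/do → di = -11.76 cm (virtual image, behind mirror)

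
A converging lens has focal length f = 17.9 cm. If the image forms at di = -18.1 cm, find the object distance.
1/do = 1/f − 1/di → do = 9 cm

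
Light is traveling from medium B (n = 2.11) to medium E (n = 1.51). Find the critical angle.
θc = arcsin(n₂/n₁) = 45.7°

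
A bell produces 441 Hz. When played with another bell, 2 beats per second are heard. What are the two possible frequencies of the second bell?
f₂ = 441 ± 2 Hz → 443 Hz or 439 Hz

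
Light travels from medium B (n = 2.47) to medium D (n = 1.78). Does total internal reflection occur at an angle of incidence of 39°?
θc = arcsin(n₂/n₁) = 46.11°; 39° < θc, so no — the ray refracts.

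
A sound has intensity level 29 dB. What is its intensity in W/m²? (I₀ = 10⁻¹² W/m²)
I = I₀·10^(β/10) = 7.94 × 10⁻¹⁰ W/m²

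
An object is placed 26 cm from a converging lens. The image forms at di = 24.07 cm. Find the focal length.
1/f = 1/do + 1/di → f = 12.5 cm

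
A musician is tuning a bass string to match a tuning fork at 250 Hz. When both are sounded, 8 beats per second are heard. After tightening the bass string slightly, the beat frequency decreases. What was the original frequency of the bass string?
242 Hz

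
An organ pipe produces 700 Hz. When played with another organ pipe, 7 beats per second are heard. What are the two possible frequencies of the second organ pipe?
f₂ = 700 ± 7 Hz → 707 Hz or 693 Hz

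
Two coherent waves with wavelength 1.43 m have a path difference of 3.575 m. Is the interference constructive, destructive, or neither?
destructive — path difference = 2.5λ, an odd multiple of λ/2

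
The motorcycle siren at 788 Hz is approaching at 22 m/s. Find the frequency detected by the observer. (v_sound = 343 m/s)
f_obs = f·v/(v − v_s) = 842 Hz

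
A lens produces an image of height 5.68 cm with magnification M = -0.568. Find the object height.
ho = |hi|/|M| = 10 cm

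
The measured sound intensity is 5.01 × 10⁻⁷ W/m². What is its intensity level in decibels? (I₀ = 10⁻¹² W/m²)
β = 10·log₁₀(I/I₀) = 57 dB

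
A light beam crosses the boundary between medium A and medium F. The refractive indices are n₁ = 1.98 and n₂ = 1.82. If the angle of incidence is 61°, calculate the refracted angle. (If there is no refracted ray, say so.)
sin θ₂ = (n₁/n₂)·sin θ₁ = 0.9515 → θ₂ = 72.08°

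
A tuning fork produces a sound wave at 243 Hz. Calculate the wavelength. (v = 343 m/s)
λ = v/f = 1.412 m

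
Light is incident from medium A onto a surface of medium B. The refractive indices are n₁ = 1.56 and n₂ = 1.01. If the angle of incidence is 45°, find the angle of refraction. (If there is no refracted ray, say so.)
sin θ₂ = (n₁/n₂)·sin θ₁ = 1.092 > 1, so there is no refracted ray — the light undergoes total internal reflection.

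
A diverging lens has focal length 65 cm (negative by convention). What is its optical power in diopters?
P = 1/f = -1.538 D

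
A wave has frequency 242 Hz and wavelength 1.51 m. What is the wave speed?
v = fλ = 365.4 m/s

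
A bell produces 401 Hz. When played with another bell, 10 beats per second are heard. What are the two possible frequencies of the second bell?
f₂ = 401 ± 10 Hz → 411 Hz or 391 Hz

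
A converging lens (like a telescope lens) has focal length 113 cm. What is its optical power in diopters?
P = 1/f = 0.885 D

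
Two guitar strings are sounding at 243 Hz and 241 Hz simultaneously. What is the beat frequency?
2 Hz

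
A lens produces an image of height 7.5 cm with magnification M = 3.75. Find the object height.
ho = |hi|/|M| = 2 cm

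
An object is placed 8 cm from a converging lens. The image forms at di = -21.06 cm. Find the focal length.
1/f = 1/do + 1/di → f = 12.9 cm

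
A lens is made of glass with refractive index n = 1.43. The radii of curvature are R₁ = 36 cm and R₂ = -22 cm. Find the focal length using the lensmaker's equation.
1/f = (n − 1)(1/R₁ − 1/R₂) → f = 31.76 cm (converging lens)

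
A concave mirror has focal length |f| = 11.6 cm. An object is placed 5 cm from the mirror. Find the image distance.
f = +11.6 cm (concave); 1/di = 1/f − 1/do → di = -8.788 cm (virtual image, behind mirror)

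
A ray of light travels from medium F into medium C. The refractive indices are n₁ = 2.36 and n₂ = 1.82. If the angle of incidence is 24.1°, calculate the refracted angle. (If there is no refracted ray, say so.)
sin θ₂ = (n₁/n₂)·sin θ₁ = 0.5295 → θ₂ = 31.97°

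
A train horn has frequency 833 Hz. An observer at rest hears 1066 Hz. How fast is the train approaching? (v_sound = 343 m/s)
v_s = v·(1 − f/f_obs) = 74.97 m/s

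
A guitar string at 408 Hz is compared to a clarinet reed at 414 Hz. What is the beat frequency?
6 Hz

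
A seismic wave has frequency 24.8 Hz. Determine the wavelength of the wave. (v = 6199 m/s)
λ = v/f = 250 m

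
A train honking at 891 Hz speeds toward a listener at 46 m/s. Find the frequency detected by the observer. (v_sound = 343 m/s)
f_obs = f·v/(v − v_s) = 1029 Hz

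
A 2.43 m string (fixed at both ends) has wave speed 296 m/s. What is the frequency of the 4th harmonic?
fₙ = nv/(2L) = 243.6 Hz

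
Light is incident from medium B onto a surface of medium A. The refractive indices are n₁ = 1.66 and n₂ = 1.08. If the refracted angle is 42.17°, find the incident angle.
sin θ₁ = (n₂/n₁)·sin θ₂ → θ₁ = 25.9°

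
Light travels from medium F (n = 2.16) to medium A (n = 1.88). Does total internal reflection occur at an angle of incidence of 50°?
θc = arcsin(n₂/n₁) = 60.5°; 50° < θc, so no — the ray refracts.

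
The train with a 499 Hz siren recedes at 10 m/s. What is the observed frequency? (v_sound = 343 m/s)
f_obs = f·v/(v + v_s) = 484.9 Hz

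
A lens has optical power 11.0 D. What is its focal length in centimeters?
f = 1/P = 9.091 cm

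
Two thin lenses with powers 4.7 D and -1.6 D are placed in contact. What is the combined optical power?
P_total = P₁ + P₂ = 3.1 D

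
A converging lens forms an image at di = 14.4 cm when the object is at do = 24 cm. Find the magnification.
M = −di/do = -0.6 (inverted image)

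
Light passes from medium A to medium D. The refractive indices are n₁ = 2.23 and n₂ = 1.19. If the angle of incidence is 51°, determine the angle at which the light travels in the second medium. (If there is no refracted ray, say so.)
sin θ₂ = (n₁/n₂)·sin θ₁ = 1.456 > 1, so there is no refracted ray — the light undergoes total internal reflection.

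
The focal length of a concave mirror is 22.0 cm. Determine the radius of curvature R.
R = 2|f| = 44 cm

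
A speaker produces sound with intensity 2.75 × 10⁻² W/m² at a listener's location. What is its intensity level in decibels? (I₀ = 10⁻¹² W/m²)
β = 10·log₁₀(I/I₀) = 104.4 dB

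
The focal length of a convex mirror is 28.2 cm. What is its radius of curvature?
R = 2|f| = 56.4 cm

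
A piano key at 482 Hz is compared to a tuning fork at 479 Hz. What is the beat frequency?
3 Hz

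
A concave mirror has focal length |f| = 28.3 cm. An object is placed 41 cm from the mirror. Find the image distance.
f = +28.3 cm (concave); 1/di = 1/f − 1/do → di = 91.36 cm (real image, in front of mirror)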